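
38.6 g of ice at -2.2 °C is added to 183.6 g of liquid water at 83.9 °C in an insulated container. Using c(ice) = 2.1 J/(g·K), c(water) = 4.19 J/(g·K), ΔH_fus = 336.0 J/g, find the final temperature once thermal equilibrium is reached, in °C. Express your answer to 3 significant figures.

T_f = 55.2 °C

Heat to bring ice to 0 °C and melt it: q₁ = 38.6×2.1×2.2 + 38.6×336.0 = 13148 J
Heat the water can supply cooling to 0 °C: 183.6×4.19×83.9 = 64542.9 J > q₁, so all ice melts.
Energy balance: 183.6×4.19×(83.9 − T) = 13148 + 38.6×4.19×(T − 0)
769.284(83.9 − T) = 13148 + 161.734 T
64542.9 − 13148 = 931.018 T
T = 51394.9 / 931.018 = 55.20 °C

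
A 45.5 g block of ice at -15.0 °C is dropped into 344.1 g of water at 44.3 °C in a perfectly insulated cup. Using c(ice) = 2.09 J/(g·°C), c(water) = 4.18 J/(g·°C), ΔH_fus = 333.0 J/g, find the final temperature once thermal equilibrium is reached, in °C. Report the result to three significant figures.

T_f = 28.9 °C

Heat to bring ice to 0 °C and melt it: q₁ = 45.5×2.09×15.0 + 45.5×333.0 = 16578 J
Heat the water can supply cooling to 0 °C: 344.1×4.18×44.3 = 63718.4 J > q₁, so all ice melts.
Energy balance: 344.1×4.18×(44.3 − T) = 16578 + 45.5×4.18×(T − 0)
1438.338(44.3 − T) = 16578 + 190.19 T
63718.4 − 16578 = 1628.528 T
T = 47140.4 / 1628.528 = 28.947 °C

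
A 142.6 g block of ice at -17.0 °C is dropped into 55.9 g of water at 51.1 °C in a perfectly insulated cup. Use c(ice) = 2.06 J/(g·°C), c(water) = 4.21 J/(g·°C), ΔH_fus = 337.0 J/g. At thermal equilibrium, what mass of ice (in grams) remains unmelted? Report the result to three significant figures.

Heat to warm all ice to 0 °C: 142.6×2.06×17.0 = 4993.9 J
Heat released by water cooling to 0 °C: 55.9×4.21×51.1 = 12026 J
12026 J < 4993.9 + 142.6×337.0 = 53050.1 J, so not all ice melts; final T = 0 °C.
Heat left for melting: 12026 − 4993.9 = 7032.1 J
Mass melted = 7032.1 / 337.0 = 20.87 g
Ice remaining = 142.6 − 20.87 = 121.73 g

m_ice remaining = 122 g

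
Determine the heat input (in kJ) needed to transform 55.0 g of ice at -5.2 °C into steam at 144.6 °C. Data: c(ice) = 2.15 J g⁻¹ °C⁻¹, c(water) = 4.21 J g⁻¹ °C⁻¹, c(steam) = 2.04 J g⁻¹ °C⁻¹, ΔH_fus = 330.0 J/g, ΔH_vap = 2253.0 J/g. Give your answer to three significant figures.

q = 171 kJ

q1 (heat ice -5.2→0.0 °C): 55.0 × 2.15 × 5.2 = 615 J
q2 (melt at 0 °C): 55.0 × 330.0 = 18150 J
q3 (heat water 0.0→100.0 °C): 55.0 × 4.21 × 100.0 = 23155 J
q4 (vaporize at 100 °C): 55.0 × 2253.0 = 123915 J
q5 (heat steam 100.0→144.6 °C): 55.0 × 2.04 × 44.6 = 5004 J
Total: 615 + 18150 + 23155 + 123915 + 5004 = 170839 J = 171 kJ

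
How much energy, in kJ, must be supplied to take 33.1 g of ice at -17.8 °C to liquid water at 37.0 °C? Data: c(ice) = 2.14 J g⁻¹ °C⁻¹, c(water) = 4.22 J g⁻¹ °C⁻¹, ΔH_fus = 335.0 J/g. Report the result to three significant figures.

q = 17.5 kJ

q1 (heat ice -17.8→0.0 °C): 33.1 × 2.14 × 17.8 = 1261 J
q2 (melt at 0 °C): 33.1 × 335.0 = 11089 J
q3 (heat water 0.0→37.0 °C): 33.1 × 4.22 × 37.0 = 5168 J
Total: 1261 + 11089 + 5168 = 17518 J = 17.5 kJ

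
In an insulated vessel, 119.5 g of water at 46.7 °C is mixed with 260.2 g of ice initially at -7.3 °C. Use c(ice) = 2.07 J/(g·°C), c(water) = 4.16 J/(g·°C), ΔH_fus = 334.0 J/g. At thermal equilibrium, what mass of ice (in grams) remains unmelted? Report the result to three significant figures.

m_ice remaining = 202 g

Heat to warm all ice to 0 °C: 260.2×2.07×7.3 = 3931.9 J
Heat released by water cooling to 0 °C: 119.5×4.16×46.7 = 23216 J
23216 J < 3931.9 + 260.2×334.0 = 90838.7 J, so not all ice melts; final T = 0 °C.
Heat left for melting: 23216 − 3931.9 = 19284.1 J
Mass melted = 19284.1 / 334.0 = 57.74 g
Ice remaining = 260.2 − 57.74 = 202.46 g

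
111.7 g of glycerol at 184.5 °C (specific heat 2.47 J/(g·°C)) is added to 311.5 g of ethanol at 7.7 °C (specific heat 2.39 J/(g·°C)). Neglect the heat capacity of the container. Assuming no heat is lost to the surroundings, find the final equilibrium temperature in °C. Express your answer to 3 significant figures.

T_f = 55.5 °C

Heat lost by glycerol = heat gained by ethanol.
(111.7)(2.47)(184.5 − T) = (311.5)(2.39)(T − 7.7)
275.899 (184.5 − T) = 744.485 (T − 7.7)
50903 − 275.899 T = 744.485 T − 5732.5
56635.5 = 1020.384 T
T = 55.50 °C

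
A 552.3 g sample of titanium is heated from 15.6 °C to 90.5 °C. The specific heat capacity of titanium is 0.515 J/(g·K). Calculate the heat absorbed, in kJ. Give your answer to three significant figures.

q = m c ΔT = 552.3 × 0.515 × (90.5 − 15.6)
q = 552.3 × 0.515 × 74.9 = 21300 J = 21.3 kJ

q = 21.3 kJ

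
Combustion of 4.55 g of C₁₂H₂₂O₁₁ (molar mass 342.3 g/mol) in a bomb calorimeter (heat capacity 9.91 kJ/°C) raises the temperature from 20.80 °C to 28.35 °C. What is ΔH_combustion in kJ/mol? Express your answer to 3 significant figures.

ΔT = 28.35 − 20.80 = 7.55 °C
q_cal = C_cal × ΔT = 9.91 × 7.55 = 74.8205 kJ
n = 4.55 / 342.3 = 0.01329 mol
q_rxn = −q_cal = -74.8205 kJ
ΔH = -74.8205 / 0.01329 = -5630 kJ/mol

ΔH = -5630 kJ/mol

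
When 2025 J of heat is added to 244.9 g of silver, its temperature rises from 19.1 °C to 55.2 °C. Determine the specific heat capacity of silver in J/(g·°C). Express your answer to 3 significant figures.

c = 0.229 J/(g·°C)

c = q / (m ΔT) = 2025 / (244.9 × 36.1)
c = 2025 / 8840.89 = 0.229 J/(g·°C)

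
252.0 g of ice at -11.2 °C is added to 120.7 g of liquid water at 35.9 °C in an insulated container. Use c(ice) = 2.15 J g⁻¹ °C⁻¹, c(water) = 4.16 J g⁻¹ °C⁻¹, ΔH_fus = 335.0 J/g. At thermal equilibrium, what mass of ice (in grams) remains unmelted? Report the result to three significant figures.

m_ice remaining = 216 g

Heat to warm all ice to 0 °C: 252.0×2.15×11.2 = 6068.2 J
Heat released by water cooling to 0 °C: 120.7×4.16×35.9 = 18026 J
18026 J < 6068.2 + 252.0×335.0 = 90488.2 J, so not all ice melts; final T = 0 °C.
Heat left for melting: 18026 − 6068.2 = 11957.8 J
Mass melted = 11957.8 / 335.0 = 35.69 g
Ice remaining = 252.0 − 35.69 = 216.31 g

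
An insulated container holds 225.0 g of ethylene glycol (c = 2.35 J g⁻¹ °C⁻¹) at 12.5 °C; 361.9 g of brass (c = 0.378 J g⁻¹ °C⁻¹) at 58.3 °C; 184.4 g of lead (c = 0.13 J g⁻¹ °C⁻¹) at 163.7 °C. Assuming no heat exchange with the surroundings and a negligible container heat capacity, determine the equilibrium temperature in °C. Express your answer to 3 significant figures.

Σ mᵢcᵢ(T − Tᵢ) = 0  ⇒  T = Σ mᵢcᵢTᵢ / Σ mᵢcᵢ
Σ mᵢcᵢ = 225.0×2.35 + 361.9×0.378 + 184.4×0.13 = 689.5202
Σ mᵢcᵢTᵢ = 528.75×12.5 + 136.7982×58.3 + 23.972×163.7 = 18509
T = 18509 / 689.5202 = 26.84 °C

T_f = 26.8 °C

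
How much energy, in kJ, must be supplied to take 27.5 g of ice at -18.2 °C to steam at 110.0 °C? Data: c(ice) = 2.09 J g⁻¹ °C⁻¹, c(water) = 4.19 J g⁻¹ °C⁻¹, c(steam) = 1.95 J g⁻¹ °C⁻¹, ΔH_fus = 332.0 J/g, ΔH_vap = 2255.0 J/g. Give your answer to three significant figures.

q1 (heat ice -18.2→0.0 °C): 27.5 × 2.09 × 18.2 = 1046 J
q2 (melt at 0 °C): 27.5 × 332.0 = 9130 J
q3 (heat water 0.0→100.0 °C): 27.5 × 4.19 × 100.0 = 11523 J
q4 (vaporize at 100 °C): 27.5 × 2255.0 = 62013 J
q5 (heat steam 100.0→110.0 °C): 27.5 × 1.95 × 10.0 = 536 J
Total: 1046 + 9130 + 11523 + 62013 + 536 = 84248 J = 84.2 kJ

q = 84.2 kJ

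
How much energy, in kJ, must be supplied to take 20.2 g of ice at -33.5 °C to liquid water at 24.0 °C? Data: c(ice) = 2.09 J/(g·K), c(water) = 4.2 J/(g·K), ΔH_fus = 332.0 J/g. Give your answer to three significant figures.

q = 10.2 kJ

q1 (heat ice -33.5→0.0 °C): 20.2 × 2.09 × 33.5 = 1414 J
q2 (melt at 0 °C): 20.2 × 332.0 = 6706 J
q3 (heat water 0.0→24.0 °C): 20.2 × 4.2 × 24.0 = 2036 J
Total: 1414 + 6706 + 2036 = 10156 J = 10.2 kJ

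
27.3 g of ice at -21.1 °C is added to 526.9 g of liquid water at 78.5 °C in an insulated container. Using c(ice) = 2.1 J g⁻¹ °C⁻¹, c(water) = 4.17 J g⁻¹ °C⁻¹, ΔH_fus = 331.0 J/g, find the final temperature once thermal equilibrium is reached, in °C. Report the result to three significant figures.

Heat to bring ice to 0 °C and melt it: q₁ = 27.3×2.1×21.1 + 27.3×331.0 = 10246 J
Heat the water can supply cooling to 0 °C: 526.9×4.17×78.5 = 172478 J > q₁, so all ice melts.
Energy balance: 526.9×4.17×(78.5 − T) = 10246 + 27.3×4.17×(T − 0)
2197.173(78.5 − T) = 10246 + 113.841 T
172478 − 10246 = 2311.014 T
T = 162232 / 2311.014 = 70.20 °C

T_f = 70.2 °C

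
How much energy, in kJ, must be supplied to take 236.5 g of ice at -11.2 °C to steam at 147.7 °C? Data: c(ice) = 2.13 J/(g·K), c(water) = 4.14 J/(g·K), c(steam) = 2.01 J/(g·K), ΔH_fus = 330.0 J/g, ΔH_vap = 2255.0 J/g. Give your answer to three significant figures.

q1 (heat ice -11.2→0.0 °C): 236.5 × 2.13 × 11.2 = 5642 J
q2 (melt at 0 °C): 236.5 × 330.0 = 78045 J
q3 (heat water 0.0→100.0 °C): 236.5 × 4.14 × 100.0 = 97911 J
q4 (vaporize at 100 °C): 236.5 × 2255.0 = 533308 J
q5 (heat steam 100.0→147.7 °C): 236.5 × 2.01 × 47.7 = 22675 J
Total: 5642 + 78045 + 97911 + 533308 + 22675 = 737581 J = 738 kJ

q = 738 kJ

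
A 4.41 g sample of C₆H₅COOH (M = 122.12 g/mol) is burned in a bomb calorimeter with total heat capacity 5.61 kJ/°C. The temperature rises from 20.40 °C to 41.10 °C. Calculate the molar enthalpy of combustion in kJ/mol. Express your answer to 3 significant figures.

ΔT = 41.10 − 20.40 = 20.70 °C
q_cal = C_cal × ΔT = 5.61 × 20.70 = 116.127 kJ
n = 4.41 / 122.12 = 0.03611 mol
q_rxn = −q_cal = -116.127 kJ
ΔH = -116.127 / 0.03611 = -3216 kJ/mol

ΔH = -3220 kJ/mol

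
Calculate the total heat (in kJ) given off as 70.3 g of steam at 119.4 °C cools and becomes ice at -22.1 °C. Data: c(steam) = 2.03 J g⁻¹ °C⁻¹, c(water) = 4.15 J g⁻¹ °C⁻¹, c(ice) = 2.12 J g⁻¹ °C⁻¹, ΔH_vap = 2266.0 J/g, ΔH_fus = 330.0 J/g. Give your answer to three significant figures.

q = 218 kJ

q1 (cool steam 119.4→100 °C): 70.3 × 2.03 × 19.4 = 2769 J
q2 (condense at 100 °C): 70.3 × 2266.0 = 159300 J
q3 (cool water 100→0 °C): 70.3 × 4.15 × 100.0 = 29175 J
q4 (freeze at 0 °C): 70.3 × 330.0 = 23199 J
q5 (cool ice 0→-22.1 °C): 70.3 × 2.12 × 22.1 = 3294 J
Total: 2769 + 159300 + 29175 + 23199 + 3294 = 217737 J = 218 kJ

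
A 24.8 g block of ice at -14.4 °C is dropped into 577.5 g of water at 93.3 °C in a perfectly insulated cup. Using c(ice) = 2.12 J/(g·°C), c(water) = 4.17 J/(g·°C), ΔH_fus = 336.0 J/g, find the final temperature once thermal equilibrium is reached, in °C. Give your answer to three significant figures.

T_f = 85.8 °C

Heat to bring ice to 0 °C and melt it: q₁ = 24.8×2.12×14.4 + 24.8×336.0 = 9089.9 J
Heat the water can supply cooling to 0 °C: 577.5×4.17×93.3 = 224683 J > q₁, so all ice melts.
Energy balance: 577.5×4.17×(93.3 − T) = 9089.9 + 24.8×4.17×(T − 0)
2408.175(93.3 − T) = 9089.9 + 103.416 T
224683 − 9089.9 = 2511.591 T
T = 215593.1 / 2511.591 = 85.84 °C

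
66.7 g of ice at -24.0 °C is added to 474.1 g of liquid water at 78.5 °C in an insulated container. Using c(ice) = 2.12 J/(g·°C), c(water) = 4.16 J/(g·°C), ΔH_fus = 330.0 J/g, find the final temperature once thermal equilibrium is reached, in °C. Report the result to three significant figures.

T_f = 57.5 °C

Heat to bring ice to 0 °C and melt it: q₁ = 66.7×2.12×24.0 + 66.7×330.0 = 25405 J
Heat the water can supply cooling to 0 °C: 474.1×4.16×78.5 = 154822 J > q₁, so all ice melts.
Energy balance: 474.1×4.16×(78.5 − T) = 25405 + 66.7×4.16×(T − 0)
1972.256(78.5 − T) = 25405 + 277.472 T
154822 − 25405 = 2249.728 T
T = 129417 / 2249.728 = 57.53 °C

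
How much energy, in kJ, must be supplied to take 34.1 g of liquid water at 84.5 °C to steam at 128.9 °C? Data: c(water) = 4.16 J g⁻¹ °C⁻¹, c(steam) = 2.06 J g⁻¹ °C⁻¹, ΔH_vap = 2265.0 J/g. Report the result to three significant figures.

q1 (heat water 84.5→100.0 °C): 34.1 × 4.16 × 15.5 = 2199 J
q2 (vaporize at 100 °C): 34.1 × 2265.0 = 77237 J
q3 (heat steam 100.0→128.9 °C): 34.1 × 2.06 × 28.9 = 2030 J
Total: 2199 + 77237 + 2030 = 81466 J = 81.5 kJ

q = 81.5 kJ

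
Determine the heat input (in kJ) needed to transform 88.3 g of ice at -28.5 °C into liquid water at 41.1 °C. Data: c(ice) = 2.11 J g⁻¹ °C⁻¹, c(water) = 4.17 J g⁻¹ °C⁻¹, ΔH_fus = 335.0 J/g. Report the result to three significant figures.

q1 (heat ice -28.5→0.0 °C): 88.3 × 2.11 × 28.5 = 5310 J
q2 (melt at 0 °C): 88.3 × 335.0 = 29581 J
q3 (heat water 0.0→41.1 °C): 88.3 × 4.17 × 41.1 = 15133 J
Total: 5310 + 29581 + 15133 = 50024 J = 50.0 kJ

q = 50.0 kJ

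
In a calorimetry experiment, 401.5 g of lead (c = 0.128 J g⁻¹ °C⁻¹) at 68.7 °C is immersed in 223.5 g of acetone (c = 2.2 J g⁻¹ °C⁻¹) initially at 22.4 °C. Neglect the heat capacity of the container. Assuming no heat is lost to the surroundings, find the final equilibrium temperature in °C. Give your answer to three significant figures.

Heat lost by lead = heat gained by acetone.
(401.5)(0.128)(68.7 − T) = (223.5)(2.2)(T − 22.4)
51.392 (68.7 − T) = 491.7 (T − 22.4)
3530.6 − 51.392 T = 491.7 T − 11014
14544.6 = 543.092 T
T = 26.78 °C

T_f = 26.8 °C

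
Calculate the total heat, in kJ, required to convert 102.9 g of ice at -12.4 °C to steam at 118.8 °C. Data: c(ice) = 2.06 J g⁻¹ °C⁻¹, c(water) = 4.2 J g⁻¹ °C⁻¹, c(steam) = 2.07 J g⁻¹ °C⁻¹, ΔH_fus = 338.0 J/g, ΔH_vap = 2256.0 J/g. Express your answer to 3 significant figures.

q1 (heat ice -12.4→0.0 °C): 102.9 × 2.06 × 12.4 = 2628 J
q2 (melt at 0 °C): 102.9 × 338.0 = 34780 J
q3 (heat water 0.0→100.0 °C): 102.9 × 4.2 × 100.0 = 43218 J
q4 (vaporize at 100 °C): 102.9 × 2256.0 = 232142 J
q5 (heat steam 100.0→118.8 °C): 102.9 × 2.07 × 18.8 = 4004 J
Total: 2628 + 34780 + 43218 + 232142 + 4004 = 316772 J = 317 kJ

q = 317 kJ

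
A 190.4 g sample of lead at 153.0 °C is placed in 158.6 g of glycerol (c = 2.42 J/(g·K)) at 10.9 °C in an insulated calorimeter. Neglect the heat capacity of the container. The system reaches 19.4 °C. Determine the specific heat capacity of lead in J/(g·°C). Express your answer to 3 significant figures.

c = 0.128 J/(g·°C)

q_gained = (158.6 × 2.42) × (19.4 − 10.9) = 3262 J
q_lost = 190.4 × c × (153.0 − 19.4) = 25437.44 c
Set equal: c = 3262 / 25437.44 = 0.128 J/(g·°C)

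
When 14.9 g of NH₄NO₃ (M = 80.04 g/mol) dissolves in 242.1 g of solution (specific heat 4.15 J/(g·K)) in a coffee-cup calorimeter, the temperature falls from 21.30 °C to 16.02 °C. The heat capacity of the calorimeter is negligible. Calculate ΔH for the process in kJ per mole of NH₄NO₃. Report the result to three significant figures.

|ΔT| = |16.02 − 21.30| = 5.28 °C
|q_surr| = (242.1 × 4.15) × 5.28 = 1004.715 × 5.28 = 5305 J
n(NH₄NO₃) = 14.9 / 80.04 = 0.1862 mol
Temperature fell, so q_rxn = +|q_surr| = 5.305 kJ
ΔH = q_rxn / n = 28.49 kJ/mol

ΔH = 28.5 kJ/mol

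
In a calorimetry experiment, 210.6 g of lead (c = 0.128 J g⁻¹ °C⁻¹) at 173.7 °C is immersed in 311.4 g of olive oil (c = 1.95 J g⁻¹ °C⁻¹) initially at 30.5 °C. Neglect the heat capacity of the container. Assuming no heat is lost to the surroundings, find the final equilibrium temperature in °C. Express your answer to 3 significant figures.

T_f = 36.6 °C

Heat lost by lead = heat gained by olive oil.
(210.6)(0.128)(173.7 − T) = (311.4)(1.95)(T − 30.5)
26.9568 (173.7 − T) = 607.23 (T − 30.5)
4682.4 − 26.9568 T = 607.23 T − 18521
23203.4 = 634.1868 T
T = 36.59 °C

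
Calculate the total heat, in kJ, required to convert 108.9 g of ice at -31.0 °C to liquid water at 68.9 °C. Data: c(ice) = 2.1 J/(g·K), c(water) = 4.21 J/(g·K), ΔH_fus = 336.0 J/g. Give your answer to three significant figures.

q = 75.3 kJ

q1 (heat ice -31.0→0.0 °C): 108.9 × 2.1 × 31.0 = 7089 J
q2 (melt at 0 °C): 108.9 × 336.0 = 36590 J
q3 (heat water 0.0→68.9 °C): 108.9 × 4.21 × 68.9 = 31589 J
Total: 7089 + 36590 + 31589 = 75268 J = 75.3 kJ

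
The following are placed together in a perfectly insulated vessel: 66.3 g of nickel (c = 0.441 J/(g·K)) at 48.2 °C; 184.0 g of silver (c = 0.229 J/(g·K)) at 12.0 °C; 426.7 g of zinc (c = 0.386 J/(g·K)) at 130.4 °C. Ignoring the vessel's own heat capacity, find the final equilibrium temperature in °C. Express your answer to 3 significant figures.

T_f = 99.1 °C

Σ mᵢcᵢ(T − Tᵢ) = 0  ⇒  T = Σ mᵢcᵢTᵢ / Σ mᵢcᵢ
Σ mᵢcᵢ = 66.3×0.441 + 184.0×0.229 + 426.7×0.386 = 236.0805
Σ mᵢcᵢTᵢ = 29.2383×48.2 + 42.136×12.0 + 164.7062×130.4 = 23393
T = 23393 / 236.0805 = 99.09 °C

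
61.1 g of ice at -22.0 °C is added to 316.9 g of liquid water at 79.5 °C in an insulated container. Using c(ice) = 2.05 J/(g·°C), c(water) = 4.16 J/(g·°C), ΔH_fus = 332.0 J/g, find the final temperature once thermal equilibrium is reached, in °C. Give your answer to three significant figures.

T_f = 52.0 °C

Heat to bring ice to 0 °C and melt it: q₁ = 61.1×2.05×22.0 + 61.1×332.0 = 23041 J
Heat the water can supply cooling to 0 °C: 316.9×4.16×79.5 = 104805 J > q₁, so all ice melts.
Energy balance: 316.9×4.16×(79.5 − T) = 23041 + 61.1×4.16×(T − 0)
1318.304(79.5 − T) = 23041 + 254.176 T
104805 − 23041 = 1572.480 T
T = 81764 / 1572.480 = 52.00 °C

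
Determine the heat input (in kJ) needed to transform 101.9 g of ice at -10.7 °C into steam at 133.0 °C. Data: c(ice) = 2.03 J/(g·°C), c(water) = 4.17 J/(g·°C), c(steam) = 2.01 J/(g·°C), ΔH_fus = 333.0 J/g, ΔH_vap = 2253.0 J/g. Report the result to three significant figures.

q1 (heat ice -10.7→0.0 °C): 101.9 × 2.03 × 10.7 = 2213 J
q2 (melt at 0 °C): 101.9 × 333.0 = 33933 J
q3 (heat water 0.0→100.0 °C): 101.9 × 4.17 × 100.0 = 42492 J
q4 (vaporize at 100 °C): 101.9 × 2253.0 = 229581 J
q5 (heat steam 100.0→133.0 °C): 101.9 × 2.01 × 33.0 = 6759 J
Total: 2213 + 33933 + 42492 + 229581 + 6759 = 314978 J = 315 kJ

q = 315 kJ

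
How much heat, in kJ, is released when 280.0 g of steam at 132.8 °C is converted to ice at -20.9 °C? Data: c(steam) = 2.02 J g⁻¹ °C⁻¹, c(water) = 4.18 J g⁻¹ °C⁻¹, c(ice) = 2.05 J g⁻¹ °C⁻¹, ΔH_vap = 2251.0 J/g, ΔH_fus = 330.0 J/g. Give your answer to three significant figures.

q1 (cool steam 132.8→100 °C): 280.0 × 2.02 × 32.8 = 18552 J
q2 (condense at 100 °C): 280.0 × 2251.0 = 630280 J
q3 (cool water 100→0 °C): 280.0 × 4.18 × 100.0 = 117040 J
q4 (freeze at 0 °C): 280.0 × 330.0 = 92400 J
q5 (cool ice 0→-20.9 °C): 280.0 × 2.05 × 20.9 = 11997 J
Total: 18552 + 630280 + 117040 + 92400 + 11997 = 870269 J = 870 kJ

q = 870 kJ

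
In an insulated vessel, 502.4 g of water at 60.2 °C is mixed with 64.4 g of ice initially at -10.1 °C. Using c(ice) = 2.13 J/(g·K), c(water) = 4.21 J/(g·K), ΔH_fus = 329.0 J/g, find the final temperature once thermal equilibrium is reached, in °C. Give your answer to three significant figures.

T_f = 43.9 °C

Heat to bring ice to 0 °C and melt it: q₁ = 64.4×2.13×10.1 + 64.4×329.0 = 22573 J
Heat the water can supply cooling to 0 °C: 502.4×4.21×60.2 = 127329 J > q₁, so all ice melts.
Energy balance: 502.4×4.21×(60.2 − T) = 22573 + 64.4×4.21×(T − 0)
2115.104(60.2 − T) = 22573 + 271.124 T
127329 − 22573 = 2386.228 T
T = 104756 / 2386.228 = 43.90 °C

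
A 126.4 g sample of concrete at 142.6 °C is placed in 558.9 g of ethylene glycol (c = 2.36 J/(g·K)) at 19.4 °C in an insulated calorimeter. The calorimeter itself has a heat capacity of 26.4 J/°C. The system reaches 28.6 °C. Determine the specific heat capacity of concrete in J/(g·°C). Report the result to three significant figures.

q_gained = (558.9 × 2.36 + 26.4) × (28.6 − 19.4) = 12380 J
q_lost = 126.4 × c × (142.6 − 28.6) = 14409.6 c
Set equal: c = 12380 / 14409.6 = 0.859 J/(g·°C)

c = 0.859 J/(g·°C)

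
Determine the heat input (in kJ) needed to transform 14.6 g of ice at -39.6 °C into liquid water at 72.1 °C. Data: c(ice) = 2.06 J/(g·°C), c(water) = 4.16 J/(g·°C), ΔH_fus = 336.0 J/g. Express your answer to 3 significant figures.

q1 (heat ice -39.6→0.0 °C): 14.6 × 2.06 × 39.6 = 1191 J
q2 (melt at 0 °C): 14.6 × 336.0 = 4906 J
q3 (heat water 0.0→72.1 °C): 14.6 × 4.16 × 72.1 = 4379 J
Total: 1191 + 4906 + 4379 = 10476 J = 10.5 kJ

q = 10.5 kJ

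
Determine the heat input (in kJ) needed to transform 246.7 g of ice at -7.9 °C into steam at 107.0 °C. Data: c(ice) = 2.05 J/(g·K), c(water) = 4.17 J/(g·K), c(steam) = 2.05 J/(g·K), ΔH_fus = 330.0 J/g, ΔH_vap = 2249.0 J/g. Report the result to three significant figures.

q1 (heat ice -7.9→0.0 °C): 246.7 × 2.05 × 7.9 = 3995 J
q2 (melt at 0 °C): 246.7 × 330.0 = 81411 J
q3 (heat water 0.0→100.0 °C): 246.7 × 4.17 × 100.0 = 102874 J
q4 (vaporize at 100 °C): 246.7 × 2249.0 = 554828 J
q5 (heat steam 100.0→107.0 °C): 246.7 × 2.05 × 7.0 = 3540 J
Total: 3995 + 81411 + 102874 + 554828 + 3540 = 746648 J = 747 kJ

q = 747 kJ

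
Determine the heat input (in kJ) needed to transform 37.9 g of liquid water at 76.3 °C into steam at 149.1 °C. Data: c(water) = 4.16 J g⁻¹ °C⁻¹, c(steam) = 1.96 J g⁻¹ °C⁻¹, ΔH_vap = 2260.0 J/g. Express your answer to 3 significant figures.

q1 (heat water 76.3→100.0 °C): 37.9 × 4.16 × 23.7 = 3737 J
q2 (vaporize at 100 °C): 37.9 × 2260.0 = 85654 J
q3 (heat steam 100.0→149.1 °C): 37.9 × 1.96 × 49.1 = 3647 J
Total: 3737 + 85654 + 3647 = 93038 J = 93.0 kJ

q = 93.0 kJ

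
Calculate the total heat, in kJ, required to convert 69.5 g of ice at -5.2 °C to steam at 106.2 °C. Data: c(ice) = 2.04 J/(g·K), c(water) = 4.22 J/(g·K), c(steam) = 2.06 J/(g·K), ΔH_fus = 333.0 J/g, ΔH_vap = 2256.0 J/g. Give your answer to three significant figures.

q = 211 kJ

q1 (heat ice -5.2→0.0 °C): 69.5 × 2.04 × 5.2 = 737 J
q2 (melt at 0 °C): 69.5 × 333.0 = 23144 J
q3 (heat water 0.0→100.0 °C): 69.5 × 4.22 × 100.0 = 29329 J
q4 (vaporize at 100 °C): 69.5 × 2256.0 = 156792 J
q5 (heat steam 100.0→106.2 °C): 69.5 × 2.06 × 6.2 = 888 J
Total: 737 + 23144 + 29329 + 156792 + 888 = 210890 J = 211 kJ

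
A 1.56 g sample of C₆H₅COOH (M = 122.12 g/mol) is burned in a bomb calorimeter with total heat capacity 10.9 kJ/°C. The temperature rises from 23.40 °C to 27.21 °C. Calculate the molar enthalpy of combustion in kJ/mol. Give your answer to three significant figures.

ΔH = -3250 kJ/mol

ΔT = 27.21 − 23.40 = 3.81 °C
q_cal = C_cal × ΔT = 10.9 × 3.81 = 41.529 kJ
n = 1.56 / 122.12 = 0.01277 mol
q_rxn = −q_cal = -41.529 kJ
ΔH = -41.529 / 0.01277 = -3252 kJ/mol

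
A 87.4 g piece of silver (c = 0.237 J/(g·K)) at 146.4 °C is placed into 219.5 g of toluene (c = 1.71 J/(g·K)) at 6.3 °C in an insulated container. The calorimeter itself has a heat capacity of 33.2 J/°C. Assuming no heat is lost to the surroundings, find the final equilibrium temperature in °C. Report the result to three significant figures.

Heat lost by silver = heat gained by toluene + calorimeter.
(87.4)(0.237)(146.4 − T) = [(219.5)(1.71) + 33.2](T − 6.3)
20.7138 (146.4 − T) = 408.545 (T − 6.3)
3032.5 − 20.7138 T = 408.545 T − 2573.8
5606.3 = 429.2588 T
T = 13.06 °C

T_f = 13.1 °C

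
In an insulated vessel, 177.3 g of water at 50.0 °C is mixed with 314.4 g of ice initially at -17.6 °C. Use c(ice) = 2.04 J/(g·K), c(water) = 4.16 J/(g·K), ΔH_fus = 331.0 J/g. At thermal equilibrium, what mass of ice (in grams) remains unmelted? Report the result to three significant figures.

m_ice remaining = 237 g

Heat to warm all ice to 0 °C: 314.4×2.04×17.6 = 11288 J
Heat released by water cooling to 0 °C: 177.3×4.16×50.0 = 36878 J
36878 J < 11288 + 314.4×331.0 = 115354.4 J, so not all ice melts; final T = 0 °C.
Heat left for melting: 36878 − 11288 = 25590 J
Mass melted = 25590 / 331.0 = 77.31 g
Ice remaining = 314.4 − 77.31 = 237.09 g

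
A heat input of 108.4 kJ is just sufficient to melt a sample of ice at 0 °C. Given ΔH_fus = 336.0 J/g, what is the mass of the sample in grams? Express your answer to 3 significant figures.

m = 323 g

m = q / ΔH_fus = 108400 J / 336.0 J/g = 323 g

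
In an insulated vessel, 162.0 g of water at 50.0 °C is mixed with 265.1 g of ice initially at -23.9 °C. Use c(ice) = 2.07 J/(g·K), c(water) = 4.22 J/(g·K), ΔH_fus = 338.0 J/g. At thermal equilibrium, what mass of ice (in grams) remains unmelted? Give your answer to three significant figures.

Heat to warm all ice to 0 °C: 265.1×2.07×23.9 = 13115 J
Heat released by water cooling to 0 °C: 162.0×4.22×50.0 = 34182 J
34182 J < 13115 + 265.1×338.0 = 102718.8 J, so not all ice melts; final T = 0 °C.
Heat left for melting: 34182 − 13115 = 21067 J
Mass melted = 21067 / 338.0 = 62.33 g
Ice remaining = 265.1 − 62.33 = 202.77 g

m_ice remaining = 203 g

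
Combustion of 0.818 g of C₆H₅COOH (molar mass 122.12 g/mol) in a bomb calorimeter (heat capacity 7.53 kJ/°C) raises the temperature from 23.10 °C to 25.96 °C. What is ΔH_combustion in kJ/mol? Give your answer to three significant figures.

ΔT = 25.96 − 23.10 = 2.86 °C
q_cal = C_cal × ΔT = 7.53 × 2.86 = 21.5358 kJ
n = 0.818 / 122.12 = 0.006698 mol
q_rxn = −q_cal = -21.5358 kJ
ΔH = -21.5358 / 0.006698 = -3215 kJ/mol

ΔH = -3220 kJ/mol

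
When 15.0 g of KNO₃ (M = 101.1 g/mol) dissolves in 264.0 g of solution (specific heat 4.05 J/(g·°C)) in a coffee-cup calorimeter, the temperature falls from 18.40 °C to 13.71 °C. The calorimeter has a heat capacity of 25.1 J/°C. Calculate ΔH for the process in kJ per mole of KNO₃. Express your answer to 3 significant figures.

ΔH = 34.6 kJ/mol

|ΔT| = |13.71 − 18.40| = 4.69 °C
|q_surr| = (264.0 × 4.05 + 25.1) × 4.69 = 1094.3 × 4.69 = 5132 J
n(KNO₃) = 15.0 / 101.1 = 0.1484 mol
Temperature fell, so q_rxn = +|q_surr| = 5.132 kJ
ΔH = q_rxn / n = 34.58 kJ/mol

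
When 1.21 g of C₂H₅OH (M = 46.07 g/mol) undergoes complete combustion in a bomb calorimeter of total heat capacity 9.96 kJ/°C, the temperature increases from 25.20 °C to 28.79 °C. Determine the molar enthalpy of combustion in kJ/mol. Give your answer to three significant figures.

ΔT = 28.79 − 25.20 = 3.59 °C
q_cal = C_cal × ΔT = 9.96 × 3.59 = 35.7564 kJ
n = 1.21 / 46.07 = 0.02626 mol
q_rxn = −q_cal = -35.7564 kJ
ΔH = -35.7564 / 0.02626 = -1362 kJ/mol

ΔH = -1360 kJ/mol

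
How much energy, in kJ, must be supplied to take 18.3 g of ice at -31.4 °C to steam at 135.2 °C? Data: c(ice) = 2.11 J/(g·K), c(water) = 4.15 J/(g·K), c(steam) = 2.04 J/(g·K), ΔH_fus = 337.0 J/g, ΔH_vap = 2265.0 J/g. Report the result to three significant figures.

q = 57.7 kJ

q1 (heat ice -31.4→0.0 °C): 18.3 × 2.11 × 31.4 = 1212 J
q2 (melt at 0 °C): 18.3 × 337.0 = 6167 J
q3 (heat water 0.0→100.0 °C): 18.3 × 4.15 × 100.0 = 7595 J
q4 (vaporize at 100 °C): 18.3 × 2265.0 = 41450 J
q5 (heat steam 100.0→135.2 °C): 18.3 × 2.04 × 35.2 = 1314 J
Total: 1212 + 6167 + 7595 + 41450 + 1314 = 57738 J = 57.7 kJ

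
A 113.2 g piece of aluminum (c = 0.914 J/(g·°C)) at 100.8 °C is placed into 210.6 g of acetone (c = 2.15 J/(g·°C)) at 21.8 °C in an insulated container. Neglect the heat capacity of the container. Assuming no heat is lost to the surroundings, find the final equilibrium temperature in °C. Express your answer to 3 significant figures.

T_f = 36.5 °C

Heat lost by aluminum = heat gained by acetone.
(113.2)(0.914)(100.8 − T) = (210.6)(2.15)(T − 21.8)
103.4648 (100.8 − T) = 452.79 (T − 21.8)
10429 − 103.4648 T = 452.79 T − 9870.8
20299.8 = 556.2548 T
T = 36.49 °C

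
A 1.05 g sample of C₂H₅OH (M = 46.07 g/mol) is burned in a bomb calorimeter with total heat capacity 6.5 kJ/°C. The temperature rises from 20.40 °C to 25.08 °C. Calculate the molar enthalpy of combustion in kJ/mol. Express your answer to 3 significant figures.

ΔH = -1330 kJ/mol

ΔT = 25.08 − 20.40 = 4.68 °C
q_cal = C_cal × ΔT = 6.5 × 4.68 = 30.42 kJ
n = 1.05 / 46.07 = 0.02279 mol
q_rxn = −q_cal = -30.42 kJ
ΔH = -30.42 / 0.02279 = -1334.8 kJ/mol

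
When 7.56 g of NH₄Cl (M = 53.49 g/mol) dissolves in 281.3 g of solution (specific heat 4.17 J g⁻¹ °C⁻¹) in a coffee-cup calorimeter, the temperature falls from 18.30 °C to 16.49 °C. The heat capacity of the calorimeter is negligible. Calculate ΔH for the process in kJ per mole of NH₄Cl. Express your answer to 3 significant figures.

ΔH = 15.0 kJ/mol

|ΔT| = |16.49 − 18.30| = 1.81 °C
|q_surr| = (281.3 × 4.17) × 1.81 = 1173.021 × 1.81 = 2123 J
n(NH₄Cl) = 7.56 / 53.49 = 0.1413 mol
Temperature fell, so q_rxn = +|q_surr| = 2.123 kJ
ΔH = q_rxn / n = 15.02 kJ/mol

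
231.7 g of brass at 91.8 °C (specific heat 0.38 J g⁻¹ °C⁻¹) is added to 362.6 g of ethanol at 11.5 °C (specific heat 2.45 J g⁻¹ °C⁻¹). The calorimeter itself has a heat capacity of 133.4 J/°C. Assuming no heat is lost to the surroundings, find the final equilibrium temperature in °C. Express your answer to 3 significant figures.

Heat lost by brass = heat gained by ethanol + calorimeter.
(231.7)(0.38)(91.8 − T) = [(362.6)(2.45) + 133.4](T − 11.5)
88.046 (91.8 − T) = 1021.77 (T − 11.5)
8082.6 − 88.046 T = 1021.77 T − 11750
19832.6 = 1109.816 T
T = 17.87 °C

T_f = 17.9 °C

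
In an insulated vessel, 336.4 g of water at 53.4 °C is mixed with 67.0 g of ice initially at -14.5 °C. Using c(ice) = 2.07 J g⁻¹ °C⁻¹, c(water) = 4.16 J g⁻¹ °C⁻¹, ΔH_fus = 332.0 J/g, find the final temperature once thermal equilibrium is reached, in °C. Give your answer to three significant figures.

T_f = 30.1 °C

Heat to bring ice to 0 °C and melt it: q₁ = 67.0×2.07×14.5 + 67.0×332.0 = 24255 J
Heat the water can supply cooling to 0 °C: 336.4×4.16×53.4 = 74729.2 J > q₁, so all ice melts.
Energy balance: 336.4×4.16×(53.4 − T) = 24255 + 67.0×4.16×(T − 0)
1399.424(53.4 − T) = 24255 + 278.72 T
74729.2 − 24255 = 1678.144 T
T = 50474.2 / 1678.144 = 30.08 °C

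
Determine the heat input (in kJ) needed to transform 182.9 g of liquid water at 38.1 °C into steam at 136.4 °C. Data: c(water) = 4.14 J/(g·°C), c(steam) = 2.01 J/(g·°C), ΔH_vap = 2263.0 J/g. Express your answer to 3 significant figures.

q = 474 kJ

q1 (heat water 38.1→100.0 °C): 182.9 × 4.14 × 61.9 = 46871 J
q2 (vaporize at 100 °C): 182.9 × 2263.0 = 413903 J
q3 (heat steam 100.0→136.4 °C): 182.9 × 2.01 × 36.4 = 13382 J
Total: 46871 + 413903 + 13382 = 474156 J = 474 kJ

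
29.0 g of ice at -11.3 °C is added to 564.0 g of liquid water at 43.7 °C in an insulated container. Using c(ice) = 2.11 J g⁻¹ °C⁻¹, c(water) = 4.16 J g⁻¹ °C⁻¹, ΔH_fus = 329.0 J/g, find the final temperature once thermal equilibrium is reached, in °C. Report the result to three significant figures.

Heat to bring ice to 0 °C and melt it: q₁ = 29.0×2.11×11.3 + 29.0×329.0 = 10232 J
Heat the water can supply cooling to 0 °C: 564.0×4.16×43.7 = 102531 J > q₁, so all ice melts.
Energy balance: 564.0×4.16×(43.7 − T) = 10232 + 29.0×4.16×(T − 0)
2346.24(43.7 − T) = 10232 + 120.64 T
102531 − 10232 = 2466.88 T
T = 92299 / 2466.88 = 37.42 °C

T_f = 37.4 °C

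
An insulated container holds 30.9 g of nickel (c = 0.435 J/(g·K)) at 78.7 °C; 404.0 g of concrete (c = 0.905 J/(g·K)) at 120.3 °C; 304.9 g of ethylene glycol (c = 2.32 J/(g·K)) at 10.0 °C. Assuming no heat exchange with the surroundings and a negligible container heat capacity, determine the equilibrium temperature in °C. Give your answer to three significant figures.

Σ mᵢcᵢ(T − Tᵢ) = 0  ⇒  T = Σ mᵢcᵢTᵢ / Σ mᵢcᵢ
Σ mᵢcᵢ = 30.9×0.435 + 404.0×0.905 + 304.9×2.32 = 1086.4295
Σ mᵢcᵢTᵢ = 13.4415×78.7 + 365.62×120.3 + 707.368×10.0 = 52116
T = 52116 / 1086.4295 = 47.97 °C

T_f = 48.0 °C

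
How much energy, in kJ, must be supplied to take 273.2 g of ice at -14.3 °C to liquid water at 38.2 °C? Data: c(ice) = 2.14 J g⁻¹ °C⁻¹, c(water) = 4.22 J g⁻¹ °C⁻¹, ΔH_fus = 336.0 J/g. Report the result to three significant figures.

q = 144 kJ

q1 (heat ice -14.3→0.0 °C): 273.2 × 2.14 × 14.3 = 8360 J
q2 (melt at 0 °C): 273.2 × 336.0 = 91795 J
q3 (heat water 0.0→38.2 °C): 273.2 × 4.22 × 38.2 = 44041 J
Total: 8360 + 91795 + 44041 = 144196 J = 144 kJ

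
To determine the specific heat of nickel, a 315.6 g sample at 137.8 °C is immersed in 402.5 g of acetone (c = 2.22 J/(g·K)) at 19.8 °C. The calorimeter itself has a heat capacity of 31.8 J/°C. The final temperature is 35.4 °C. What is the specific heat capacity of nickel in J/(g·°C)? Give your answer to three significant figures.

c = 0.447 J/(g·°C)

q_gained = (402.5 × 2.22 + 31.8) × (35.4 − 19.8) = 14440 J
q_lost = 315.6 × c × (137.8 − 35.4) = 32317.44 c
Set equal: c = 14440 / 32317.44 = 0.447 J/(g·°C)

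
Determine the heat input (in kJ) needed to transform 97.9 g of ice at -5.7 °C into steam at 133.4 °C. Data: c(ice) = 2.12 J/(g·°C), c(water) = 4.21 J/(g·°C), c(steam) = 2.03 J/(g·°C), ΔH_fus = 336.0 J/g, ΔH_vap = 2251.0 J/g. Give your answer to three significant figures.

q1 (heat ice -5.7→0.0 °C): 97.9 × 2.12 × 5.7 = 1183 J
q2 (melt at 0 °C): 97.9 × 336.0 = 32894 J
q3 (heat water 0.0→100.0 °C): 97.9 × 4.21 × 100.0 = 41216 J
q4 (vaporize at 100 °C): 97.9 × 2251.0 = 220373 J
q5 (heat steam 100.0→133.4 °C): 97.9 × 2.03 × 33.4 = 6638 J
Total: 1183 + 32894 + 41216 + 220373 + 6638 = 302304 J = 302 kJ

q = 302 kJ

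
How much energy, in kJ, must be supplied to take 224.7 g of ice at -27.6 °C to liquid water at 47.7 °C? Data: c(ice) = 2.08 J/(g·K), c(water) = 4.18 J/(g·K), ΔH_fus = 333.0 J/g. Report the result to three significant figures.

q1 (heat ice -27.6→0.0 °C): 224.7 × 2.08 × 27.6 = 12900 J
q2 (melt at 0 °C): 224.7 × 333.0 = 74825 J
q3 (heat water 0.0→47.7 °C): 224.7 × 4.18 × 47.7 = 44802 J
Total: 12900 + 74825 + 44802 = 132527 J = 133 kJ

q = 133 kJ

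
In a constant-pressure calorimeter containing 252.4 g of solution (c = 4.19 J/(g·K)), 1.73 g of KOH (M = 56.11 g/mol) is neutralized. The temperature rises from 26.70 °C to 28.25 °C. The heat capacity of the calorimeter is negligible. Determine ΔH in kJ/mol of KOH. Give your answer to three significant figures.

|ΔT| = |28.25 − 26.70| = 1.55 °C
|q_surr| = (252.4 × 4.19) × 1.55 = 1057.556 × 1.55 = 1639 J
n(KOH) = 1.73 / 56.11 = 0.03083 mol
Temperature rose, so q_rxn = −|q_surr| = -1.639 kJ
ΔH = q_rxn / n = -53.16 kJ/mol

ΔH = -53.2 kJ/mol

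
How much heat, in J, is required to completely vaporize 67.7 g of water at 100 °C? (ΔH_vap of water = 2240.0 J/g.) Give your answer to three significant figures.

q = m × ΔH_vap = 67.7 × 2240.0 = 151600 J

q = 152000 J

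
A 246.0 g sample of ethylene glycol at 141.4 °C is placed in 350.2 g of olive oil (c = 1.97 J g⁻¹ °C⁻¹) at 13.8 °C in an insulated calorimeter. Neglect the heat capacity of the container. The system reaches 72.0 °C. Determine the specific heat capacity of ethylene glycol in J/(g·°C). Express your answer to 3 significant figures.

c = 2.35 J/(g·°C)

q_gained = (350.2 × 1.97) × (72.0 − 13.8) = 40150 J
q_lost = 246.0 × c × (141.4 − 72.0) = 17072.4 c
Set equal: c = 40150 / 17072.4 = 2.35 J/(g·°C)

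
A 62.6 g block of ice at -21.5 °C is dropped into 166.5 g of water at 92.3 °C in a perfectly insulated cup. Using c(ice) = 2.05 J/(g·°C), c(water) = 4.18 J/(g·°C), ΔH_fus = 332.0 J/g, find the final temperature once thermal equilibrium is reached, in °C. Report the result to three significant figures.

Heat to bring ice to 0 °C and melt it: q₁ = 62.6×2.05×21.5 + 62.6×332.0 = 23542 J
Heat the water can supply cooling to 0 °C: 166.5×4.18×92.3 = 64238.0 J > q₁, so all ice melts.
Energy balance: 166.5×4.18×(92.3 − T) = 23542 + 62.6×4.18×(T − 0)
695.97(92.3 − T) = 23542 + 261.668 T
64238.0 − 23542 = 957.638 T
T = 40696.0 / 957.638 = 42.50 °C

T_f = 42.5 °C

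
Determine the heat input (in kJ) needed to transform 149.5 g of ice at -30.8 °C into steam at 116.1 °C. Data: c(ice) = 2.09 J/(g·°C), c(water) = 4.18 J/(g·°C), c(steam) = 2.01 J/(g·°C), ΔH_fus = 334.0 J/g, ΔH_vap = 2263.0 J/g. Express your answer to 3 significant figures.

q = 465 kJ

q1 (heat ice -30.8→0.0 °C): 149.5 × 2.09 × 30.8 = 9624 J
q2 (melt at 0 °C): 149.5 × 334.0 = 49933 J
q3 (heat water 0.0→100.0 °C): 149.5 × 4.18 × 100.0 = 62491 J
q4 (vaporize at 100 °C): 149.5 × 2263.0 = 338319 J
q5 (heat steam 100.0→116.1 °C): 149.5 × 2.01 × 16.1 = 4838 J
Total: 9624 + 49933 + 62491 + 338319 + 4838 = 465205 J = 465 kJ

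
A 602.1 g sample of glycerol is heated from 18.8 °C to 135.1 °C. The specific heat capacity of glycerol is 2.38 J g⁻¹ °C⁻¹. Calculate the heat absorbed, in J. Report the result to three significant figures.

q = m c ΔT = 602.1 × 2.38 × (135.1 − 18.8)
q = 602.1 × 2.38 × 116.3 = 166700 J

q = 167000 J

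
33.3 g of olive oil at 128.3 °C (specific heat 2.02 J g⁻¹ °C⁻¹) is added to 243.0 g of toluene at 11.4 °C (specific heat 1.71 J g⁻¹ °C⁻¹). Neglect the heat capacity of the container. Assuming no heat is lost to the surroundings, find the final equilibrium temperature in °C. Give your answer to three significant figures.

Heat lost by olive oil = heat gained by toluene.
(33.3)(2.02)(128.3 − T) = (243.0)(1.71)(T − 11.4)
67.266 (128.3 − T) = 415.53 (T − 11.4)
8630.2 − 67.266 T = 415.53 T − 4737.0
13367.2 = 482.796 T
T = 27.69 °C

T_f = 27.7 °C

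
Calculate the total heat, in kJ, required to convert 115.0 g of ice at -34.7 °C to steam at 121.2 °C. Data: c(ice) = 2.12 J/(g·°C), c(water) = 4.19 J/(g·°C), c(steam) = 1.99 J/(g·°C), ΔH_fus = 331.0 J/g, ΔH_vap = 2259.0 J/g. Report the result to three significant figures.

q1 (heat ice -34.7→0.0 °C): 115.0 × 2.12 × 34.7 = 8460 J
q2 (melt at 0 °C): 115.0 × 331.0 = 38065 J
q3 (heat water 0.0→100.0 °C): 115.0 × 4.19 × 100.0 = 48185 J
q4 (vaporize at 100 °C): 115.0 × 2259.0 = 259785 J
q5 (heat steam 100.0→121.2 °C): 115.0 × 1.99 × 21.2 = 4852 J
Total: 8460 + 38065 + 48185 + 259785 + 4852 = 359347 J = 359 kJ

q = 359 kJ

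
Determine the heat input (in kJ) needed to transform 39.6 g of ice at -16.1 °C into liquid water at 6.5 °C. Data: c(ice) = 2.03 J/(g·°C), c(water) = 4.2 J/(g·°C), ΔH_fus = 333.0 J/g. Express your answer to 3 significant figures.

q1 (heat ice -16.1→0.0 °C): 39.6 × 2.03 × 16.1 = 1294 J
q2 (melt at 0 °C): 39.6 × 333.0 = 13187 J
q3 (heat water 0.0→6.5 °C): 39.6 × 4.2 × 6.5 = 1081 J
Total: 1294 + 13187 + 1081 = 15562 J = 15.6 kJ

q = 15.6 kJ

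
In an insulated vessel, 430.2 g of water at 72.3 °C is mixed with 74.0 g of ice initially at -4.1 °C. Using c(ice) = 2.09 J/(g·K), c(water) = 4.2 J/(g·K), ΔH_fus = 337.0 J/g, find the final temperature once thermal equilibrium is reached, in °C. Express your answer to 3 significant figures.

Heat to bring ice to 0 °C and melt it: q₁ = 74.0×2.09×4.1 + 74.0×337.0 = 25572 J
Heat the water can supply cooling to 0 °C: 430.2×4.2×72.3 = 130635 J > q₁, so all ice melts.
Energy balance: 430.2×4.2×(72.3 − T) = 25572 + 74.0×4.2×(T − 0)
1806.84(72.3 − T) = 25572 + 310.8 T
130635 − 25572 = 2117.64 T
T = 105063 / 2117.64 = 49.61 °C

T_f = 49.6 °C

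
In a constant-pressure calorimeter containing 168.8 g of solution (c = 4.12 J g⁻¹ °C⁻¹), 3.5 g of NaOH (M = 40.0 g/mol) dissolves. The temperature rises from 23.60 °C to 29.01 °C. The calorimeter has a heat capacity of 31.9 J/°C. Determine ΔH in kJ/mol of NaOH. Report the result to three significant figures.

ΔH = -45.0 kJ/mol

|ΔT| = |29.01 − 23.60| = 5.41 °C
|q_surr| = (168.8 × 4.12 + 31.9) × 5.41 = 727.356 × 5.41 = 3935 J
n(NaOH) = 3.5 / 40.0 = 0.08750 mol
Temperature rose, so q_rxn = −|q_surr| = -3.935 kJ
ΔH = q_rxn / n = -44.97 kJ/mol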